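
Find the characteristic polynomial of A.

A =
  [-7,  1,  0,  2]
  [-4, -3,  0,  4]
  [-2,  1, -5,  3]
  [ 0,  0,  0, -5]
x^4 + 20*x^3 + 150*x^2 + 500*x + 625

Expanding det(x·I − A) (e.g. by cofactor expansion or by noting that A is similar to its Jordan form J, which has the same characteristic polynomial as A) gives
  χ_A(x) = x^4 + 20*x^3 + 150*x^2 + 500*x + 625
which factors as (x + 5)^4. The eigenvalues (with algebraic multiplicities) are λ = -5 with multiplicity 4.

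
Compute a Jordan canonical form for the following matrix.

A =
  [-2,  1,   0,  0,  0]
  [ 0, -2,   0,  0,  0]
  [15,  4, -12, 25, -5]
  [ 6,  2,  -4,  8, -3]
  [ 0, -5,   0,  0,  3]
J_2(-2) ⊕ J_2(-2) ⊕ J_1(3)

The characteristic polynomial is
  det(x·I − A) = x^5 + 5*x^4 - 40*x^2 - 80*x - 48 = (x - 3)*(x + 2)^4

Eigenvalues and multiplicities (the geometric multiplicity of λ is n − rank(A − λI), which equals the number of Jordan blocks for λ):
  λ = -2: algebraic multiplicity = 4, geometric multiplicity = 2
  λ = 3: algebraic multiplicity = 1, geometric multiplicity = 1

Determining the block sizes for each eigenvalue:
  λ = -2: with am = 4 and gm = 2, the partition is not yet determined (e.g. several partitions of 4 into 2 parts exist). Let N = A − (-2)·I. Computing rank(N^1) = 3, rank(N^2) = 1; the number of blocks of size ≥ j is rank(N^{j−1}) − rank(N^j), giving [2, 2]. So we have 2 block(s) of size 2 → block sizes [2, 2]
  λ = 3: one block (gm = 1), so the single block has size am = 1 → block sizes [1]

Assembling the blocks gives a Jordan form
J =
  [-2,  1,  0,  0, 0]
  [ 0, -2,  0,  0, 0]
  [ 0,  0, -2,  1, 0]
  [ 0,  0,  0, -2, 0]
  [ 0,  0,  0,  0, 3]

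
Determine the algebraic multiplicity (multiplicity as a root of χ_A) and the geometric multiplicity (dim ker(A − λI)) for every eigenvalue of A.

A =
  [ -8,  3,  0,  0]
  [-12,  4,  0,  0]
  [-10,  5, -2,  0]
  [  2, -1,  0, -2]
λ = -2: alg = 4, geom = 3

Step 1 — factor the characteristic polynomial to read off the algebraic multiplicities:
  χ_A(x) = (x + 2)^4

Step 2 — compute geometric multiplicities via the rank-nullity identity g(λ) = n − rank(A − λI):
  rank(A − (-2)·I) = 1, so dim ker(A − (-2)·I) = n − 1 = 3

Summary:
  λ = -2: algebraic multiplicity = 4, geometric multiplicity = 3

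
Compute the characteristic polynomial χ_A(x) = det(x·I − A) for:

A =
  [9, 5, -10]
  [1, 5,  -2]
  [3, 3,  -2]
x^3 - 12*x^2 + 48*x - 64

Expanding det(x·I − A) (e.g. by cofactor expansion or by noting that A is similar to its Jordan form J, which has the same characteristic polynomial as A) gives
  χ_A(x) = x^3 - 12*x^2 + 48*x - 64
which factors as (x - 4)^3. The eigenvalues (with algebraic multiplicities) are λ = 4 with multiplicity 3.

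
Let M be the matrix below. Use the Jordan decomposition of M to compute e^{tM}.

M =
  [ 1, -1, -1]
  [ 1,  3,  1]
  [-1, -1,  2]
e^{tM} =
  [t^2*exp(2*t)/2 - t*exp(2*t) + exp(2*t), t^2*exp(2*t)/2 - t*exp(2*t), -t*exp(2*t)]
  [-t^2*exp(2*t)/2 + t*exp(2*t), -t^2*exp(2*t)/2 + t*exp(2*t) + exp(2*t), t*exp(2*t)]
  [-t*exp(2*t), -t*exp(2*t), exp(2*t)]

Strategy: write M = P · J · P⁻¹ where J is a Jordan canonical form, so e^{tM} = P · e^{tJ} · P⁻¹, and e^{tJ} can be computed block-by-block.

M has Jordan form
J =
  [2, 1, 0]
  [0, 2, 1]
  [0, 0, 2]
(up to reordering of blocks).

Per-block formulas:
  For a 3×3 Jordan block J_3(2): exp(t · J_3(2)) = e^(2t)·(I + t·N + (t^2/2)·N^2), where N is the 3×3 nilpotent shift.

After assembling e^{tJ} and conjugating by P, we get:

e^{tM} =
  [t^2*exp(2*t)/2 - t*exp(2*t) + exp(2*t), t^2*exp(2*t)/2 - t*exp(2*t), -t*exp(2*t)]
  [-t^2*exp(2*t)/2 + t*exp(2*t), -t^2*exp(2*t)/2 + t*exp(2*t) + exp(2*t), t*exp(2*t)]
  [-t*exp(2*t), -t*exp(2*t), exp(2*t)]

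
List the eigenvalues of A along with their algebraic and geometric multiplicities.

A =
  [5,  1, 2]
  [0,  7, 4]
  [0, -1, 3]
λ = 5: alg = 3, geom = 2

Step 1 — factor the characteristic polynomial to read off the algebraic multiplicities:
  χ_A(x) = (x - 5)^3

Step 2 — compute geometric multiplicities via the rank-nullity identity g(λ) = n − rank(A − λI):
  rank(A − (5)·I) = 1, so dim ker(A − (5)·I) = n − 1 = 2

Summary:
  λ = 5: algebraic multiplicity = 3, geometric multiplicity = 2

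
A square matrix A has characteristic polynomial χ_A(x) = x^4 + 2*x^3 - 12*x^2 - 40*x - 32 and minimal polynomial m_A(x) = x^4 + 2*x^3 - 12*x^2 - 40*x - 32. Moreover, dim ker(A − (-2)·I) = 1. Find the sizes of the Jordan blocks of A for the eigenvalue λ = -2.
Block sizes for λ = -2: [3]

Step 1 — from the characteristic polynomial, algebraic multiplicity of λ = -2 is 3. From dim ker(A − (-2)·I) = 1, there are exactly 1 Jordan blocks for λ = -2.
Step 2 — from the minimal polynomial, the factor (x + 2)^3 tells us the largest block for λ = -2 has size 3.
Step 3 — with total size 3, 1 blocks, and largest block 3, the block sizes (in nonincreasing order) are [3].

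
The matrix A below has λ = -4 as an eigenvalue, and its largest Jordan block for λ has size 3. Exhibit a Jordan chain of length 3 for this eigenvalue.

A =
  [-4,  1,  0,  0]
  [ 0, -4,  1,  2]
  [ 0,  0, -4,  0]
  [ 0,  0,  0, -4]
A Jordan chain for λ = -4 of length 3:
v_1 = (1, 0, 0, 0)ᵀ
v_2 = (0, 1, 0, 0)ᵀ
v_3 = (0, 0, 1, 0)ᵀ

Let N = A − (-4)·I. We want v_3 with N^3 v_3 = 0 but N^2 v_3 ≠ 0; then v_{j-1} := N · v_j for j = 3, …, 2.

Pick v_3 = (0, 0, 1, 0)ᵀ.
Then v_2 = N · v_3 = (0, 1, 0, 0)ᵀ.
Then v_1 = N · v_2 = (1, 0, 0, 0)ᵀ.

Sanity check: (A − (-4)·I) v_1 = (0, 0, 0, 0)ᵀ = 0. ✓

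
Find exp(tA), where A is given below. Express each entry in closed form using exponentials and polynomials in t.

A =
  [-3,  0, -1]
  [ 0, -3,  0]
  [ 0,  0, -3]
e^{tA} =
  [exp(-3*t), 0, -t*exp(-3*t)]
  [0, exp(-3*t), 0]
  [0, 0, exp(-3*t)]

Strategy: write A = P · J · P⁻¹ where J is a Jordan canonical form, so e^{tA} = P · e^{tJ} · P⁻¹, and e^{tJ} can be computed block-by-block.

A has Jordan form
J =
  [-3,  1,  0]
  [ 0, -3,  0]
  [ 0,  0, -3]
(up to reordering of blocks).

Per-block formulas:
  For a 2×2 Jordan block J_2(-3): exp(t · J_2(-3)) = e^(-3t)·(I + t·N), where N is the 2×2 nilpotent shift.
  For a 1×1 block at λ = -3: exp(t · [-3]) = [e^(-3t)].

After assembling e^{tJ} and conjugating by P, we get:

e^{tA} =
  [exp(-3*t), 0, -t*exp(-3*t)]
  [0, exp(-3*t), 0]
  [0, 0, exp(-3*t)]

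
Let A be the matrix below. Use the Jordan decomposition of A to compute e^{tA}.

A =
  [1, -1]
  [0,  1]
e^{tA} =
  [exp(t), -t*exp(t)]
  [0, exp(t)]

Strategy: write A = P · J · P⁻¹ where J is a Jordan canonical form, so e^{tA} = P · e^{tJ} · P⁻¹, and e^{tJ} can be computed block-by-block.

A has Jordan form
J =
  [1, 1]
  [0, 1]
(up to reordering of blocks).

Per-block formulas:
  For a 2×2 Jordan block J_2(1): exp(t · J_2(1)) = e^(1t)·(I + t·N), where N is the 2×2 nilpotent shift.

After assembling e^{tJ} and conjugating by P, we get:

e^{tA} =
  [exp(t), -t*exp(t)]
  [0, exp(t)]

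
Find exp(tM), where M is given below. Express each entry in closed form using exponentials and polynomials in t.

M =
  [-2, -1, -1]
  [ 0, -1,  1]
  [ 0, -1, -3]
e^{tM} =
  [exp(-2*t), -t*exp(-2*t), -t*exp(-2*t)]
  [0, t*exp(-2*t) + exp(-2*t), t*exp(-2*t)]
  [0, -t*exp(-2*t), -t*exp(-2*t) + exp(-2*t)]

Strategy: write M = P · J · P⁻¹ where J is a Jordan canonical form, so e^{tM} = P · e^{tJ} · P⁻¹, and e^{tJ} can be computed block-by-block.

M has Jordan form
J =
  [-2,  1,  0]
  [ 0, -2,  0]
  [ 0,  0, -2]
(up to reordering of blocks).

Per-block formulas:
  For a 2×2 Jordan block J_2(-2): exp(t · J_2(-2)) = e^(-2t)·(I + t·N), where N is the 2×2 nilpotent shift.
  For a 1×1 block at λ = -2: exp(t · [-2]) = [e^(-2t)].

After assembling e^{tJ} and conjugating by P, we get:

e^{tM} =
  [exp(-2*t), -t*exp(-2*t), -t*exp(-2*t)]
  [0, t*exp(-2*t) + exp(-2*t), t*exp(-2*t)]
  [0, -t*exp(-2*t), -t*exp(-2*t) + exp(-2*t)]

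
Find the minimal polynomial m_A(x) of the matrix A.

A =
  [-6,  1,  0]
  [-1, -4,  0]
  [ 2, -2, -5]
x^2 + 10*x + 25

The characteristic polynomial is χ_A(x) = (x + 5)^3, so the eigenvalues are known. The minimal polynomial is
  m_A(x) = Π_λ (x − λ)^{k_λ}
where k_λ is the size of the *largest* Jordan block for λ (equivalently, the smallest k with (A − λI)^k v = 0 for every generalised eigenvector v of λ).

  λ = -5: largest Jordan block has size 2, contributing (x + 5)^2

So m_A(x) = (x + 5)^2 = x^2 + 10*x + 25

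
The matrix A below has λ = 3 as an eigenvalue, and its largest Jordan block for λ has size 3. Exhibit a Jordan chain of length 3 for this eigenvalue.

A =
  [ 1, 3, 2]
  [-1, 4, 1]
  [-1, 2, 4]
A Jordan chain for λ = 3 of length 3:
v_1 = (-1, 0, -1)ᵀ
v_2 = (-2, -1, -1)ᵀ
v_3 = (1, 0, 0)ᵀ

Let N = A − (3)·I. We want v_3 with N^3 v_3 = 0 but N^2 v_3 ≠ 0; then v_{j-1} := N · v_j for j = 3, …, 2.

Pick v_3 = (1, 0, 0)ᵀ.
Then v_2 = N · v_3 = (-2, -1, -1)ᵀ.
Then v_1 = N · v_2 = (-1, 0, -1)ᵀ.

Sanity check: (A − (3)·I) v_1 = (0, 0, 0)ᵀ = 0. ✓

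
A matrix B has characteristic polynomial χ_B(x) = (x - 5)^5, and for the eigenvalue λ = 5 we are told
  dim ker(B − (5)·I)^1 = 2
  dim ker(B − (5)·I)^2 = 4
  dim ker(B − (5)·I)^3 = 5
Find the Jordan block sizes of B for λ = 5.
Block sizes for λ = 5: [3, 2]

From the dimensions of kernels of powers, the number of Jordan blocks of size at least j is d_j − d_{j−1} where d_j = dim ker(N^j) (with d_0 = 0). Computing the differences gives [2, 2, 1].
The number of blocks of size exactly k is (#blocks of size ≥ k) − (#blocks of size ≥ k + 1), so the partition is: 1 block(s) of size 2, 1 block(s) of size 3.
In nonincreasing order the block sizes are [3, 2].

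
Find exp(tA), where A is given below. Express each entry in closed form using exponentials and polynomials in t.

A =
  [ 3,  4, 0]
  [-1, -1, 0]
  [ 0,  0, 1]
e^{tA} =
  [2*t*exp(t) + exp(t), 4*t*exp(t), 0]
  [-t*exp(t), -2*t*exp(t) + exp(t), 0]
  [0, 0, exp(t)]

Strategy: write A = P · J · P⁻¹ where J is a Jordan canonical form, so e^{tA} = P · e^{tJ} · P⁻¹, and e^{tJ} can be computed block-by-block.

A has Jordan form
J =
  [1, 1, 0]
  [0, 1, 0]
  [0, 0, 1]
(up to reordering of blocks).

Per-block formulas:
  For a 1×1 block at λ = 1: exp(t · [1]) = [e^(1t)].
  For a 2×2 Jordan block J_2(1): exp(t · J_2(1)) = e^(1t)·(I + t·N), where N is the 2×2 nilpotent shift.

After assembling e^{tJ} and conjugating by P, we get:

e^{tA} =
  [2*t*exp(t) + exp(t), 4*t*exp(t), 0]
  [-t*exp(t), -2*t*exp(t) + exp(t), 0]
  [0, 0, exp(t)]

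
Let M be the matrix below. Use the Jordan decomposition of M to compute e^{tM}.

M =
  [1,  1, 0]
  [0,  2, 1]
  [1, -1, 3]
e^{tM} =
  [t^2*exp(2*t)/2 - t*exp(2*t) + exp(2*t), -t^2*exp(2*t)/2 + t*exp(2*t), t^2*exp(2*t)/2]
  [t^2*exp(2*t)/2, -t^2*exp(2*t)/2 + exp(2*t), t^2*exp(2*t)/2 + t*exp(2*t)]
  [t*exp(2*t), -t*exp(2*t), t*exp(2*t) + exp(2*t)]

Strategy: write M = P · J · P⁻¹ where J is a Jordan canonical form, so e^{tM} = P · e^{tJ} · P⁻¹, and e^{tJ} can be computed block-by-block.

M has Jordan form
J =
  [2, 1, 0]
  [0, 2, 1]
  [0, 0, 2]
(up to reordering of blocks).

Per-block formulas:
  For a 3×3 Jordan block J_3(2): exp(t · J_3(2)) = e^(2t)·(I + t·N + (t^2/2)·N^2), where N is the 3×3 nilpotent shift.

After assembling e^{tJ} and conjugating by P, we get:

e^{tM} =
  [t^2*exp(2*t)/2 - t*exp(2*t) + exp(2*t), -t^2*exp(2*t)/2 + t*exp(2*t), t^2*exp(2*t)/2]
  [t^2*exp(2*t)/2, -t^2*exp(2*t)/2 + exp(2*t), t^2*exp(2*t)/2 + t*exp(2*t)]
  [t*exp(2*t), -t*exp(2*t), t*exp(2*t) + exp(2*t)]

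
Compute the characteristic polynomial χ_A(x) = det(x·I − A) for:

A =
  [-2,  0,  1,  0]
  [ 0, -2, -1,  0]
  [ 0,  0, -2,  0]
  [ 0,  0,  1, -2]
x^4 + 8*x^3 + 24*x^2 + 32*x + 16

Expanding det(x·I − A) (e.g. by cofactor expansion or by noting that A is similar to its Jordan form J, which has the same characteristic polynomial as A) gives
  χ_A(x) = x^4 + 8*x^3 + 24*x^2 + 32*x + 16
which factors as (x + 2)^4. The eigenvalues (with algebraic multiplicities) are λ = -2 with multiplicity 4.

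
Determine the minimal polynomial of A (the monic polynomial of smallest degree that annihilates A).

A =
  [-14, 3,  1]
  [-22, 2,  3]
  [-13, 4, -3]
x^3 + 15*x^2 + 75*x + 125

The characteristic polynomial is χ_A(x) = (x + 5)^3, so the eigenvalues are known. The minimal polynomial is
  m_A(x) = Π_λ (x − λ)^{k_λ}
where k_λ is the size of the *largest* Jordan block for λ (equivalently, the smallest k with (A − λI)^k v = 0 for every generalised eigenvector v of λ).

  λ = -5: largest Jordan block has size 3, contributing (x + 5)^3

So m_A(x) = (x + 5)^3 = x^3 + 15*x^2 + 75*x + 125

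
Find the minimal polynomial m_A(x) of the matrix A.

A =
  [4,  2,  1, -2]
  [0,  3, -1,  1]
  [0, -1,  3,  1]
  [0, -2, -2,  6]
x^3 - 12*x^2 + 48*x - 64

The characteristic polynomial is χ_A(x) = (x - 4)^4, so the eigenvalues are known. The minimal polynomial is
  m_A(x) = Π_λ (x − λ)^{k_λ}
where k_λ is the size of the *largest* Jordan block for λ (equivalently, the smallest k with (A − λI)^k v = 0 for every generalised eigenvector v of λ).

  λ = 4: largest Jordan block has size 3, contributing (x − 4)^3

So m_A(x) = (x - 4)^3 = x^3 - 12*x^2 + 48*x - 64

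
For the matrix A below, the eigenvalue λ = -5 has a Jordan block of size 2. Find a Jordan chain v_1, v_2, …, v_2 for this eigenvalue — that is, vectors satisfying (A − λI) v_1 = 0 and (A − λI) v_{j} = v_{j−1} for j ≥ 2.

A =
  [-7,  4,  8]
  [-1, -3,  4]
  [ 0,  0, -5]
A Jordan chain for λ = -5 of length 2:
v_1 = (-2, -1, 0)ᵀ
v_2 = (1, 0, 0)ᵀ

Let N = A − (-5)·I. We want v_2 with N^2 v_2 = 0 but N^1 v_2 ≠ 0; then v_{j-1} := N · v_j for j = 2, …, 2.

Pick v_2 = (1, 0, 0)ᵀ.
Then v_1 = N · v_2 = (-2, -1, 0)ᵀ.

Sanity check: (A − (-5)·I) v_1 = (0, 0, 0)ᵀ = 0. ✓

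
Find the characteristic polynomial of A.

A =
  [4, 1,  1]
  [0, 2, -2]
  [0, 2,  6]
x^3 - 12*x^2 + 48*x - 64

Expanding det(x·I − A) (e.g. by cofactor expansion or by noting that A is similar to its Jordan form J, which has the same characteristic polynomial as A) gives
  χ_A(x) = x^3 - 12*x^2 + 48*x - 64
which factors as (x - 4)^3. The eigenvalues (with algebraic multiplicities) are λ = 4 with multiplicity 3.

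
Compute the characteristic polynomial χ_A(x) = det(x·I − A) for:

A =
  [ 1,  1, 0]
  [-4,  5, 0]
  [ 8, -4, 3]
x^3 - 9*x^2 + 27*x - 27

Expanding det(x·I − A) (e.g. by cofactor expansion or by noting that A is similar to its Jordan form J, which has the same characteristic polynomial as A) gives
  χ_A(x) = x^3 - 9*x^2 + 27*x - 27
which factors as (x - 3)^3. The eigenvalues (with algebraic multiplicities) are λ = 3 with multiplicity 3.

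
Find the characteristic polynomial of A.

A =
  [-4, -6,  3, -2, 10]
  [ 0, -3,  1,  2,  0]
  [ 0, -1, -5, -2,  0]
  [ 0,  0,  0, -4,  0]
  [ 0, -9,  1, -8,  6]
x^5 + 10*x^4 - 320*x^2 - 1280*x - 1536

Expanding det(x·I − A) (e.g. by cofactor expansion or by noting that A is similar to its Jordan form J, which has the same characteristic polynomial as A) gives
  χ_A(x) = x^5 + 10*x^4 - 320*x^2 - 1280*x - 1536
which factors as (x - 6)*(x + 4)^4. The eigenvalues (with algebraic multiplicities) are λ = -4 with multiplicity 4, λ = 6 with multiplicity 1.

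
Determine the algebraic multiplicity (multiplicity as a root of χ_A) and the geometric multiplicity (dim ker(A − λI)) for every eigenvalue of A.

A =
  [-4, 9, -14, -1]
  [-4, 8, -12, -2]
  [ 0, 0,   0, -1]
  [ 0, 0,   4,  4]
λ = 2: alg = 4, geom = 2

Step 1 — factor the characteristic polynomial to read off the algebraic multiplicities:
  χ_A(x) = (x - 2)^4

Step 2 — compute geometric multiplicities via the rank-nullity identity g(λ) = n − rank(A − λI):
  rank(A − (2)·I) = 2, so dim ker(A − (2)·I) = n − 2 = 2

Summary:
  λ = 2: algebraic multiplicity = 4, geometric multiplicity = 2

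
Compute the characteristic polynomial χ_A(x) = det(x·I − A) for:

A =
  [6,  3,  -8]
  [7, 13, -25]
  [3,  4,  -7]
x^3 - 12*x^2 + 48*x - 64

Expanding det(x·I − A) (e.g. by cofactor expansion or by noting that A is similar to its Jordan form J, which has the same characteristic polynomial as A) gives
  χ_A(x) = x^3 - 12*x^2 + 48*x - 64
which factors as (x - 4)^3. The eigenvalues (with algebraic multiplicities) are λ = 4 with multiplicity 3.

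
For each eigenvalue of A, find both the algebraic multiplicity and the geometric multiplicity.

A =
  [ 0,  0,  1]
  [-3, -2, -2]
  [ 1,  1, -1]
λ = -1: alg = 3, geom = 1

Step 1 — factor the characteristic polynomial to read off the algebraic multiplicities:
  χ_A(x) = (x + 1)^3

Step 2 — compute geometric multiplicities via the rank-nullity identity g(λ) = n − rank(A − λI):
  rank(A − (-1)·I) = 2, so dim ker(A − (-1)·I) = n − 2 = 1

Summary:
  λ = -1: algebraic multiplicity = 3, geometric multiplicity = 1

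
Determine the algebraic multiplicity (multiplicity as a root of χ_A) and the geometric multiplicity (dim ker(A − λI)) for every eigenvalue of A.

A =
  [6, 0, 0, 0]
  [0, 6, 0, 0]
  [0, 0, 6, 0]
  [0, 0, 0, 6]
λ = 6: alg = 4, geom = 4

Step 1 — factor the characteristic polynomial to read off the algebraic multiplicities:
  χ_A(x) = (x - 6)^4

Step 2 — compute geometric multiplicities via the rank-nullity identity g(λ) = n − rank(A − λI):
  rank(A − (6)·I) = 0, so dim ker(A − (6)·I) = n − 0 = 4

Summary:
  λ = 6: algebraic multiplicity = 4, geometric multiplicity = 4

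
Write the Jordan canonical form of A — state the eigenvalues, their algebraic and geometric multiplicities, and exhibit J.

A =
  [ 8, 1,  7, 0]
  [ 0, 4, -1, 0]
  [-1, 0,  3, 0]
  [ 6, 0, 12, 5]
J_3(5) ⊕ J_1(5)

The characteristic polynomial is
  det(x·I − A) = x^4 - 20*x^3 + 150*x^2 - 500*x + 625 = (x - 5)^4

Eigenvalues and multiplicities (the geometric multiplicity of λ is n − rank(A − λI), which equals the number of Jordan blocks for λ):
  λ = 5: algebraic multiplicity = 4, geometric multiplicity = 2

Determining the block sizes for each eigenvalue:
  λ = 5: with am = 4 and gm = 2, the partition is not yet determined (e.g. several partitions of 4 into 2 parts exist). Let N = A − (5)·I. Computing rank(N^1) = 2, rank(N^2) = 1, rank(N^3) = 0; the number of blocks of size ≥ j is rank(N^{j−1}) − rank(N^j), giving [2, 1, 1]. So we have 1 block(s) of size 3, 1 block(s) of size 1 → block sizes [3, 1]

Assembling the blocks gives a Jordan form
J =
  [5, 1, 0, 0]
  [0, 5, 1, 0]
  [0, 0, 5, 0]
  [0, 0, 0, 5]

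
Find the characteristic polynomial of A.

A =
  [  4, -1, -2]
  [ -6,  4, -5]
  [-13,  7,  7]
x^3 - 15*x^2 + 75*x - 125

Expanding det(x·I − A) (e.g. by cofactor expansion or by noting that A is similar to its Jordan form J, which has the same characteristic polynomial as A) gives
  χ_A(x) = x^3 - 15*x^2 + 75*x - 125
which factors as (x - 5)^3. The eigenvalues (with algebraic multiplicities) are λ = 5 with multiplicity 3.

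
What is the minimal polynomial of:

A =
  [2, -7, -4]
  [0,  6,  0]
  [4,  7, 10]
x^2 - 12*x + 36

The characteristic polynomial is χ_A(x) = (x - 6)^3, so the eigenvalues are known. The minimal polynomial is
  m_A(x) = Π_λ (x − λ)^{k_λ}
where k_λ is the size of the *largest* Jordan block for λ (equivalently, the smallest k with (A − λI)^k v = 0 for every generalised eigenvector v of λ).

  λ = 6: largest Jordan block has size 2, contributing (x − 6)^2

So m_A(x) = (x - 6)^2 = x^2 - 12*x + 36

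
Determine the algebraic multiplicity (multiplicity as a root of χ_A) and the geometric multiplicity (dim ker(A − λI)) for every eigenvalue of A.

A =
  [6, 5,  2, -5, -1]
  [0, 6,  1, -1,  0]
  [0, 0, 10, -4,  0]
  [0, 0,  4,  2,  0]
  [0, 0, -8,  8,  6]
λ = 6: alg = 5, geom = 3

Step 1 — factor the characteristic polynomial to read off the algebraic multiplicities:
  χ_A(x) = (x - 6)^5

Step 2 — compute geometric multiplicities via the rank-nullity identity g(λ) = n − rank(A − λI):
  rank(A − (6)·I) = 2, so dim ker(A − (6)·I) = n − 2 = 3

Summary:
  λ = 6: algebraic multiplicity = 5, geometric multiplicity = 3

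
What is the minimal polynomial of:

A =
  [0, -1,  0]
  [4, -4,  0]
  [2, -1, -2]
x^2 + 4*x + 4

The characteristic polynomial is χ_A(x) = (x + 2)^3, so the eigenvalues are known. The minimal polynomial is
  m_A(x) = Π_λ (x − λ)^{k_λ}
where k_λ is the size of the *largest* Jordan block for λ (equivalently, the smallest k with (A − λI)^k v = 0 for every generalised eigenvector v of λ).

  λ = -2: largest Jordan block has size 2, contributing (x + 2)^2

So m_A(x) = (x + 2)^2 = x^2 + 4*x + 4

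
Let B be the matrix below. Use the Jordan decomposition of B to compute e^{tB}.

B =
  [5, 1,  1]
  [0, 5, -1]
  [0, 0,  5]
e^{tB} =
  [exp(5*t), t*exp(5*t), -t^2*exp(5*t)/2 + t*exp(5*t)]
  [0, exp(5*t), -t*exp(5*t)]
  [0, 0, exp(5*t)]

Strategy: write B = P · J · P⁻¹ where J is a Jordan canonical form, so e^{tB} = P · e^{tJ} · P⁻¹, and e^{tJ} can be computed block-by-block.

B has Jordan form
J =
  [5, 1, 0]
  [0, 5, 1]
  [0, 0, 5]
(up to reordering of blocks).

Per-block formulas:
  For a 3×3 Jordan block J_3(5): exp(t · J_3(5)) = e^(5t)·(I + t·N + (t^2/2)·N^2), where N is the 3×3 nilpotent shift.

After assembling e^{tJ} and conjugating by P, we get:

e^{tB} =
  [exp(5*t), t*exp(5*t), -t^2*exp(5*t)/2 + t*exp(5*t)]
  [0, exp(5*t), -t*exp(5*t)]
  [0, 0, exp(5*t)]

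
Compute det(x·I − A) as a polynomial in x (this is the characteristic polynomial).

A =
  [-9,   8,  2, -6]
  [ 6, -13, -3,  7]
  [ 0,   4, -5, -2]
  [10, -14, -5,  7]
x^4 + 20*x^3 + 150*x^2 + 500*x + 625

Expanding det(x·I − A) (e.g. by cofactor expansion or by noting that A is similar to its Jordan form J, which has the same characteristic polynomial as A) gives
  χ_A(x) = x^4 + 20*x^3 + 150*x^2 + 500*x + 625
which factors as (x + 5)^4. The eigenvalues (with algebraic multiplicities) are λ = -5 with multiplicity 4.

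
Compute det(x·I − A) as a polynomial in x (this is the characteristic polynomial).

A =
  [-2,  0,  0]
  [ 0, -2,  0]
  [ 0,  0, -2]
x^3 + 6*x^2 + 12*x + 8

Expanding det(x·I − A) (e.g. by cofactor expansion or by noting that A is similar to its Jordan form J, which has the same characteristic polynomial as A) gives
  χ_A(x) = x^3 + 6*x^2 + 12*x + 8
which factors as (x + 2)^3. The eigenvalues (with algebraic multiplicities) are λ = -2 with multiplicity 3.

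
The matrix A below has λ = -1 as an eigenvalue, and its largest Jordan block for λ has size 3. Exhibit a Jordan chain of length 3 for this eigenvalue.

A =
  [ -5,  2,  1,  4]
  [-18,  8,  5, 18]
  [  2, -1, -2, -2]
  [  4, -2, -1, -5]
A Jordan chain for λ = -1 of length 3:
v_1 = (-2, -8, 0, 2)ᵀ
v_2 = (-4, -18, 2, 4)ᵀ
v_3 = (1, 0, 0, 0)ᵀ

Let N = A − (-1)·I. We want v_3 with N^3 v_3 = 0 but N^2 v_3 ≠ 0; then v_{j-1} := N · v_j for j = 3, …, 2.

Pick v_3 = (1, 0, 0, 0)ᵀ.
Then v_2 = N · v_3 = (-4, -18, 2, 4)ᵀ.
Then v_1 = N · v_2 = (-2, -8, 0, 2)ᵀ.

Sanity check: (A − (-1)·I) v_1 = (0, 0, 0, 0)ᵀ = 0. ✓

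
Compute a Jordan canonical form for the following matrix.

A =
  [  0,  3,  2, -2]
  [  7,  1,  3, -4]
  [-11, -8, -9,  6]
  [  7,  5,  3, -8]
J_3(-4) ⊕ J_1(-4)

The characteristic polynomial is
  det(x·I − A) = x^4 + 16*x^3 + 96*x^2 + 256*x + 256 = (x + 4)^4

Eigenvalues and multiplicities (the geometric multiplicity of λ is n − rank(A − λI), which equals the number of Jordan blocks for λ):
  λ = -4: algebraic multiplicity = 4, geometric multiplicity = 2

Determining the block sizes for each eigenvalue:
  λ = -4: with am = 4 and gm = 2, the partition is not yet determined (e.g. several partitions of 4 into 2 parts exist). Let N = A − (-4)·I. Computing rank(N^1) = 2, rank(N^2) = 1, rank(N^3) = 0; the number of blocks of size ≥ j is rank(N^{j−1}) − rank(N^j), giving [2, 1, 1]. So we have 1 block(s) of size 3, 1 block(s) of size 1 → block sizes [3, 1]

Assembling the blocks gives a Jordan form
J =
  [-4,  1,  0,  0]
  [ 0, -4,  1,  0]
  [ 0,  0, -4,  0]
  [ 0,  0,  0, -4]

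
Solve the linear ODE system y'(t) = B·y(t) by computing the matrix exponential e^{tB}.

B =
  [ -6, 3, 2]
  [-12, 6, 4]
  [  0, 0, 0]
e^{tB} =
  [1 - 6*t, 3*t, 2*t]
  [-12*t, 6*t + 1, 4*t]
  [0, 0, 1]

Strategy: write B = P · J · P⁻¹ where J is a Jordan canonical form, so e^{tB} = P · e^{tJ} · P⁻¹, and e^{tJ} can be computed block-by-block.

B has Jordan form
J =
  [0, 1, 0]
  [0, 0, 0]
  [0, 0, 0]
(up to reordering of blocks).

Per-block formulas:
  For a 1×1 block at λ = 0: exp(t · [0]) = [e^(0t)].
  For a 2×2 Jordan block J_2(0): exp(t · J_2(0)) = e^(0t)·(I + t·N), where N is the 2×2 nilpotent shift.

After assembling e^{tJ} and conjugating by P, we get:

e^{tB} =
  [1 - 6*t, 3*t, 2*t]
  [-12*t, 6*t + 1, 4*t]
  [0, 0, 1]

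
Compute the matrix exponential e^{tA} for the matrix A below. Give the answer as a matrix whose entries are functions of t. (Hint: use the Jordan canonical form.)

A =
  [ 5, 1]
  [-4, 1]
e^{tA} =
  [2*t*exp(3*t) + exp(3*t), t*exp(3*t)]
  [-4*t*exp(3*t), -2*t*exp(3*t) + exp(3*t)]

Strategy: write A = P · J · P⁻¹ where J is a Jordan canonical form, so e^{tA} = P · e^{tJ} · P⁻¹, and e^{tJ} can be computed block-by-block.

A has Jordan form
J =
  [3, 1]
  [0, 3]
(up to reordering of blocks).

Per-block formulas:
  For a 2×2 Jordan block J_2(3): exp(t · J_2(3)) = e^(3t)·(I + t·N), where N is the 2×2 nilpotent shift.

After assembling e^{tJ} and conjugating by P, we get:

e^{tA} =
  [2*t*exp(3*t) + exp(3*t), t*exp(3*t)]
  [-4*t*exp(3*t), -2*t*exp(3*t) + exp(3*t)]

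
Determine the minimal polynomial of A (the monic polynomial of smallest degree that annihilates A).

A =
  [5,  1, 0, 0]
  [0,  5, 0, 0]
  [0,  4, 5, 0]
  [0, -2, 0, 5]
x^2 - 10*x + 25

The characteristic polynomial is χ_A(x) = (x - 5)^4, so the eigenvalues are known. The minimal polynomial is
  m_A(x) = Π_λ (x − λ)^{k_λ}
where k_λ is the size of the *largest* Jordan block for λ (equivalently, the smallest k with (A − λI)^k v = 0 for every generalised eigenvector v of λ).

  λ = 5: largest Jordan block has size 2, contributing (x − 5)^2

So m_A(x) = (x - 5)^2 = x^2 - 10*x + 25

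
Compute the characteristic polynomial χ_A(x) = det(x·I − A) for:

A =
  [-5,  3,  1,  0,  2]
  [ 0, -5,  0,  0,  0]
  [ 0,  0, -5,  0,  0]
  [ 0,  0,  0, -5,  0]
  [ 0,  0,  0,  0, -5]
x^5 + 25*x^4 + 250*x^3 + 1250*x^2 + 3125*x + 3125

Expanding det(x·I − A) (e.g. by cofactor expansion or by noting that A is similar to its Jordan form J, which has the same characteristic polynomial as A) gives
  χ_A(x) = x^5 + 25*x^4 + 250*x^3 + 1250*x^2 + 3125*x + 3125
which factors as (x + 5)^5. The eigenvalues (with algebraic multiplicities) are λ = -5 with multiplicity 5.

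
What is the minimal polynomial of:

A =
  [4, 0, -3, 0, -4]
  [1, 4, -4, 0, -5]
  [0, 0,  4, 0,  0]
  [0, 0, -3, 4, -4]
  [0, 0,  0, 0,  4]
x^3 - 12*x^2 + 48*x - 64

The characteristic polynomial is χ_A(x) = (x - 4)^5, so the eigenvalues are known. The minimal polynomial is
  m_A(x) = Π_λ (x − λ)^{k_λ}
where k_λ is the size of the *largest* Jordan block for λ (equivalently, the smallest k with (A − λI)^k v = 0 for every generalised eigenvector v of λ).

  λ = 4: largest Jordan block has size 3, contributing (x − 4)^3

So m_A(x) = (x - 4)^3 = x^3 - 12*x^2 + 48*x - 64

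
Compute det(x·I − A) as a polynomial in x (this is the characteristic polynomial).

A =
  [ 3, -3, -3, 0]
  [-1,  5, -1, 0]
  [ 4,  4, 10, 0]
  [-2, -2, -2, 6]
x^4 - 24*x^3 + 216*x^2 - 864*x + 1296

Expanding det(x·I − A) (e.g. by cofactor expansion or by noting that A is similar to its Jordan form J, which has the same characteristic polynomial as A) gives
  χ_A(x) = x^4 - 24*x^3 + 216*x^2 - 864*x + 1296
which factors as (x - 6)^4. The eigenvalues (with algebraic multiplicities) are λ = 6 with multiplicity 4.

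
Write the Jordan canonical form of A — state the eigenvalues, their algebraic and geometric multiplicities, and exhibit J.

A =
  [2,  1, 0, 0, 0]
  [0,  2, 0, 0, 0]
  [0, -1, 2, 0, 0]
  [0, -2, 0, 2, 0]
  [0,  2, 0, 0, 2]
J_2(2) ⊕ J_1(2) ⊕ J_1(2) ⊕ J_1(2)

The characteristic polynomial is
  det(x·I − A) = x^5 - 10*x^4 + 40*x^3 - 80*x^2 + 80*x - 32 = (x - 2)^5

Eigenvalues and multiplicities (the geometric multiplicity of λ is n − rank(A − λI), which equals the number of Jordan blocks for λ):
  λ = 2: algebraic multiplicity = 5, geometric multiplicity = 4

Determining the block sizes for each eigenvalue:
  λ = 2: 4 blocks summing to 5 forces exactly one block of size 2 and the rest size 1 → block sizes [2, 1, 1, 1]

Assembling the blocks gives a Jordan form
J =
  [2, 1, 0, 0, 0]
  [0, 2, 0, 0, 0]
  [0, 0, 2, 0, 0]
  [0, 0, 0, 2, 0]
  [0, 0, 0, 0, 2]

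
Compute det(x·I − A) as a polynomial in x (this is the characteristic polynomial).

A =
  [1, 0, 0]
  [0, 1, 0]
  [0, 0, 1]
x^3 - 3*x^2 + 3*x - 1

Expanding det(x·I − A) (e.g. by cofactor expansion or by noting that A is similar to its Jordan form J, which has the same characteristic polynomial as A) gives
  χ_A(x) = x^3 - 3*x^2 + 3*x - 1
which factors as (x - 1)^3. The eigenvalues (with algebraic multiplicities) are λ = 1 with multiplicity 3.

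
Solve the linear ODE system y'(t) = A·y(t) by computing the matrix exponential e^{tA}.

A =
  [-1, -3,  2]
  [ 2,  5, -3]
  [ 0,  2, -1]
e^{tA} =
  [-t^2*exp(t) - 2*t*exp(t) + exp(t), -t^2*exp(t) - 3*t*exp(t), t^2*exp(t)/2 + 2*t*exp(t)]
  [2*t^2*exp(t) + 2*t*exp(t), 2*t^2*exp(t) + 4*t*exp(t) + exp(t), -t^2*exp(t) - 3*t*exp(t)]
  [2*t^2*exp(t), 2*t^2*exp(t) + 2*t*exp(t), -t^2*exp(t) - 2*t*exp(t) + exp(t)]

Strategy: write A = P · J · P⁻¹ where J is a Jordan canonical form, so e^{tA} = P · e^{tJ} · P⁻¹, and e^{tJ} can be computed block-by-block.

A has Jordan form
J =
  [1, 1, 0]
  [0, 1, 1]
  [0, 0, 1]
(up to reordering of blocks).

Per-block formulas:
  For a 3×3 Jordan block J_3(1): exp(t · J_3(1)) = e^(1t)·(I + t·N + (t^2/2)·N^2), where N is the 3×3 nilpotent shift.

After assembling e^{tJ} and conjugating by P, we get:

e^{tA} =
  [-t^2*exp(t) - 2*t*exp(t) + exp(t), -t^2*exp(t) - 3*t*exp(t), t^2*exp(t)/2 + 2*t*exp(t)]
  [2*t^2*exp(t) + 2*t*exp(t), 2*t^2*exp(t) + 4*t*exp(t) + exp(t), -t^2*exp(t) - 3*t*exp(t)]
  [2*t^2*exp(t), 2*t^2*exp(t) + 2*t*exp(t), -t^2*exp(t) - 2*t*exp(t) + exp(t)]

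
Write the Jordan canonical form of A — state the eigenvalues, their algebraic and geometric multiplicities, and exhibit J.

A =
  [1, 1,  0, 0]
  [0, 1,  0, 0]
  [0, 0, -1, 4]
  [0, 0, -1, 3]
J_2(1) ⊕ J_2(1)

The characteristic polynomial is
  det(x·I − A) = x^4 - 4*x^3 + 6*x^2 - 4*x + 1 = (x - 1)^4

Eigenvalues and multiplicities (the geometric multiplicity of λ is n − rank(A − λI), which equals the number of Jordan blocks for λ):
  λ = 1: algebraic multiplicity = 4, geometric multiplicity = 2

Determining the block sizes for each eigenvalue:
  λ = 1: with am = 4 and gm = 2, the partition is not yet determined (e.g. several partitions of 4 into 2 parts exist). Let N = A − (1)·I. Computing rank(N^1) = 2, rank(N^2) = 0; the number of blocks of size ≥ j is rank(N^{j−1}) − rank(N^j), giving [2, 2]. So we have 2 block(s) of size 2 → block sizes [2, 2]

Assembling the blocks gives a Jordan form
J =
  [1, 1, 0, 0]
  [0, 1, 0, 0]
  [0, 0, 1, 1]
  [0, 0, 0, 1]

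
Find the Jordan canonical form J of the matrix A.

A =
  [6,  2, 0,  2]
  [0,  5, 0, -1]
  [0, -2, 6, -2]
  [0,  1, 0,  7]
J_2(6) ⊕ J_1(6) ⊕ J_1(6)

The characteristic polynomial is
  det(x·I − A) = x^4 - 24*x^3 + 216*x^2 - 864*x + 1296 = (x - 6)^4

Eigenvalues and multiplicities (the geometric multiplicity of λ is n − rank(A − λI), which equals the number of Jordan blocks for λ):
  λ = 6: algebraic multiplicity = 4, geometric multiplicity = 3

Determining the block sizes for each eigenvalue:
  λ = 6: 3 blocks summing to 4 forces exactly one block of size 2 and the rest size 1 → block sizes [2, 1, 1]

Assembling the blocks gives a Jordan form
J =
  [6, 1, 0, 0]
  [0, 6, 0, 0]
  [0, 0, 6, 0]
  [0, 0, 0, 6]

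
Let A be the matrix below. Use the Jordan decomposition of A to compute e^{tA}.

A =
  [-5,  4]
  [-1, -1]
e^{tA} =
  [-2*t*exp(-3*t) + exp(-3*t), 4*t*exp(-3*t)]
  [-t*exp(-3*t), 2*t*exp(-3*t) + exp(-3*t)]

Strategy: write A = P · J · P⁻¹ where J is a Jordan canonical form, so e^{tA} = P · e^{tJ} · P⁻¹, and e^{tJ} can be computed block-by-block.

A has Jordan form
J =
  [-3,  1]
  [ 0, -3]
(up to reordering of blocks).

Per-block formulas:
  For a 2×2 Jordan block J_2(-3): exp(t · J_2(-3)) = e^(-3t)·(I + t·N), where N is the 2×2 nilpotent shift.

After assembling e^{tJ} and conjugating by P, we get:

e^{tA} =
  [-2*t*exp(-3*t) + exp(-3*t), 4*t*exp(-3*t)]
  [-t*exp(-3*t), 2*t*exp(-3*t) + exp(-3*t)]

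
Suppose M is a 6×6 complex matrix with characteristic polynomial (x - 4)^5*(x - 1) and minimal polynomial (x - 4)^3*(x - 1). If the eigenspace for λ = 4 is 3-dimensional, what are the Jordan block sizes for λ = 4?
Block sizes for λ = 4: [3, 1, 1]

Step 1 — from the characteristic polynomial, algebraic multiplicity of λ = 4 is 5. From dim ker(M − (4)·I) = 3, there are exactly 3 Jordan blocks for λ = 4.
Step 2 — from the minimal polynomial, the factor (x − 4)^3 tells us the largest block for λ = 4 has size 3.
Step 3 — with total size 5, 3 blocks, and largest block 3, the block sizes (in nonincreasing order) are [3, 1, 1].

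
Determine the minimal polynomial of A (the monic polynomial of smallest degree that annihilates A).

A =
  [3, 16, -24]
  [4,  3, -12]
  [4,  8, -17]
x^2 + 6*x + 5

The characteristic polynomial is χ_A(x) = (x + 1)*(x + 5)^2, so the eigenvalues are known. The minimal polynomial is
  m_A(x) = Π_λ (x − λ)^{k_λ}
where k_λ is the size of the *largest* Jordan block for λ (equivalently, the smallest k with (A − λI)^k v = 0 for every generalised eigenvector v of λ).

  λ = -5: largest Jordan block has size 1, contributing (x + 5)
  λ = -1: largest Jordan block has size 1, contributing (x + 1)

So m_A(x) = (x + 1)*(x + 5) = x^2 + 6*x + 5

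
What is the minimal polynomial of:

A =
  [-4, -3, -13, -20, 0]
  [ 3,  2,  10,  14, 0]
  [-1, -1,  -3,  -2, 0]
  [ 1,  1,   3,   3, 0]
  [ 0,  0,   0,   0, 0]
x^3 + x^2

The characteristic polynomial is χ_A(x) = x^3*(x + 1)^2, so the eigenvalues are known. The minimal polynomial is
  m_A(x) = Π_λ (x − λ)^{k_λ}
where k_λ is the size of the *largest* Jordan block for λ (equivalently, the smallest k with (A − λI)^k v = 0 for every generalised eigenvector v of λ).

  λ = -1: largest Jordan block has size 1, contributing (x + 1)
  λ = 0: largest Jordan block has size 2, contributing (x − 0)^2

So m_A(x) = x^2*(x + 1) = x^3 + x^2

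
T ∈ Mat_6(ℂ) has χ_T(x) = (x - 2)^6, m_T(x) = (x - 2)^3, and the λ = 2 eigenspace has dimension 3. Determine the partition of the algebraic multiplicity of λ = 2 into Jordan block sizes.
Block sizes for λ = 2: [3, 2, 1]

Step 1 — from the characteristic polynomial, algebraic multiplicity of λ = 2 is 6. From dim ker(T − (2)·I) = 3, there are exactly 3 Jordan blocks for λ = 2.
Step 2 — from the minimal polynomial, the factor (x − 2)^3 tells us the largest block for λ = 2 has size 3.
Step 3 — with total size 6, 3 blocks, and largest block 3, the block sizes (in nonincreasing order) are [3, 2, 1].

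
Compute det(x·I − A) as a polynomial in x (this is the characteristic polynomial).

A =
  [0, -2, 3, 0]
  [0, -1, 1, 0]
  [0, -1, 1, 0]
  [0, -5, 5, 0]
x^4

Expanding det(x·I − A) (e.g. by cofactor expansion or by noting that A is similar to its Jordan form J, which has the same characteristic polynomial as A) gives
  χ_A(x) = x^4
which factors as x^4. The eigenvalues (with algebraic multiplicities) are λ = 0 with multiplicity 4.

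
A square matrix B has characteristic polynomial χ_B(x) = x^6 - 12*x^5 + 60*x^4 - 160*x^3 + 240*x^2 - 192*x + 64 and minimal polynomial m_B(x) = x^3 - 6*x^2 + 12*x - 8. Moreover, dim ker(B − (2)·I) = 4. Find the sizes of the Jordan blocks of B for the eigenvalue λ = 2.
Block sizes for λ = 2: [3, 1, 1, 1]

Step 1 — from the characteristic polynomial, algebraic multiplicity of λ = 2 is 6. From dim ker(B − (2)·I) = 4, there are exactly 4 Jordan blocks for λ = 2.
Step 2 — from the minimal polynomial, the factor (x − 2)^3 tells us the largest block for λ = 2 has size 3.
Step 3 — with total size 6, 4 blocks, and largest block 3, the block sizes (in nonincreasing order) are [3, 1, 1, 1].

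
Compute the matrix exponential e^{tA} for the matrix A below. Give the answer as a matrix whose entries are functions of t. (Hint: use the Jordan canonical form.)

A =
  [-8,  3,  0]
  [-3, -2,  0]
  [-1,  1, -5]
e^{tA} =
  [-3*t*exp(-5*t) + exp(-5*t), 3*t*exp(-5*t), 0]
  [-3*t*exp(-5*t), 3*t*exp(-5*t) + exp(-5*t), 0]
  [-t*exp(-5*t), t*exp(-5*t), exp(-5*t)]

Strategy: write A = P · J · P⁻¹ where J is a Jordan canonical form, so e^{tA} = P · e^{tJ} · P⁻¹, and e^{tJ} can be computed block-by-block.

A has Jordan form
J =
  [-5,  1,  0]
  [ 0, -5,  0]
  [ 0,  0, -5]
(up to reordering of blocks).

Per-block formulas:
  For a 2×2 Jordan block J_2(-5): exp(t · J_2(-5)) = e^(-5t)·(I + t·N), where N is the 2×2 nilpotent shift.
  For a 1×1 block at λ = -5: exp(t · [-5]) = [e^(-5t)].

After assembling e^{tJ} and conjugating by P, we get:

e^{tA} =
  [-3*t*exp(-5*t) + exp(-5*t), 3*t*exp(-5*t), 0]
  [-3*t*exp(-5*t), 3*t*exp(-5*t) + exp(-5*t), 0]
  [-t*exp(-5*t), t*exp(-5*t), exp(-5*t)]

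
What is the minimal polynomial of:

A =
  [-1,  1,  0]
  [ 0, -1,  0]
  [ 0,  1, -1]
x^2 + 2*x + 1

The characteristic polynomial is χ_A(x) = (x + 1)^3, so the eigenvalues are known. The minimal polynomial is
  m_A(x) = Π_λ (x − λ)^{k_λ}
where k_λ is the size of the *largest* Jordan block for λ (equivalently, the smallest k with (A − λI)^k v = 0 for every generalised eigenvector v of λ).

  λ = -1: largest Jordan block has size 2, contributing (x + 1)^2

So m_A(x) = (x + 1)^2 = x^2 + 2*x + 1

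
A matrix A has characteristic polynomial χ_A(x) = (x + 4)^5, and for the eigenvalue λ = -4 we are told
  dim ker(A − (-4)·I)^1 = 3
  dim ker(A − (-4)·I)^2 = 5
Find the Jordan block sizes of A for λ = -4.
Block sizes for λ = -4: [2, 2, 1]

From the dimensions of kernels of powers, the number of Jordan blocks of size at least j is d_j − d_{j−1} where d_j = dim ker(N^j) (with d_0 = 0). Computing the differences gives [3, 2].
The number of blocks of size exactly k is (#blocks of size ≥ k) − (#blocks of size ≥ k + 1), so the partition is: 1 block(s) of size 1, 2 block(s) of size 2.
In nonincreasing order the block sizes are [2, 2, 1].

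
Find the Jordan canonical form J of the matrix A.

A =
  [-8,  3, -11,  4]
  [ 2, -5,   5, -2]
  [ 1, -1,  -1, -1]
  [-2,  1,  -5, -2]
J_3(-4) ⊕ J_1(-4)

The characteristic polynomial is
  det(x·I − A) = x^4 + 16*x^3 + 96*x^2 + 256*x + 256 = (x + 4)^4

Eigenvalues and multiplicities (the geometric multiplicity of λ is n − rank(A − λI), which equals the number of Jordan blocks for λ):
  λ = -4: algebraic multiplicity = 4, geometric multiplicity = 2

Determining the block sizes for each eigenvalue:
  λ = -4: with am = 4 and gm = 2, the partition is not yet determined (e.g. several partitions of 4 into 2 parts exist). Let N = A − (-4)·I. Computing rank(N^1) = 2, rank(N^2) = 1, rank(N^3) = 0; the number of blocks of size ≥ j is rank(N^{j−1}) − rank(N^j), giving [2, 1, 1]. So we have 1 block(s) of size 3, 1 block(s) of size 1 → block sizes [3, 1]

Assembling the blocks gives a Jordan form
J =
  [-4,  1,  0,  0]
  [ 0, -4,  1,  0]
  [ 0,  0, -4,  0]
  [ 0,  0,  0, -4]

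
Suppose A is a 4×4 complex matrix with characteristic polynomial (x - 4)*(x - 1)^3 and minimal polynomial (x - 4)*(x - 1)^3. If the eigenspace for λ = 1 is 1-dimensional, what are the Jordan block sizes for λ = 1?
Block sizes for λ = 1: [3]

Step 1 — from the characteristic polynomial, algebraic multiplicity of λ = 1 is 3. From dim ker(A − (1)·I) = 1, there are exactly 1 Jordan blocks for λ = 1.
Step 2 — from the minimal polynomial, the factor (x − 1)^3 tells us the largest block for λ = 1 has size 3.
Step 3 — with total size 3, 1 blocks, and largest block 3, the block sizes (in nonincreasing order) are [3].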